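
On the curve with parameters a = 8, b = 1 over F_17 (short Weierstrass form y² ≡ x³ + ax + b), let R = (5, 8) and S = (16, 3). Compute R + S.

(5, 8) + (16, 3). λ = (3 - 8)/(16 - 5) ≡ 12/11 mod 17. 11⁻¹ ≡ 14 (mod 17) since 11·14 = 154 ≡ 1, so λ ≡ 15.
  x = λ² - 5 - 16 = 225 - 21 ≡ 0; y = λ·(5 - 0) - 8 ≡ 16. → (0, 16)

(0, 16)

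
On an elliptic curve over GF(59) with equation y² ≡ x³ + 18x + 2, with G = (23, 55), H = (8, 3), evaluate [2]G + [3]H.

(30, 15)

First 2G:
Repeated addition: build up to 2G.
2G: tangent at (23, 55): λ = (3·23² + 18)/(2·55) ≡ 12/51. 51⁻¹ ≡ 22 (mod 59), so λ ≡ 12·22 ≡ 28.
  x = λ² - 23 - 23 = 784 - 46 ≡ 30; y = λ·(23 - 30) - 55 ≡ 44. → (30, 44)
2G = (30, 44).
Next 3H:
Repeated addition: build up to 3H.
2H: tangent at (8, 3): λ = (3·8² + 18)/(2·3) ≡ 33/6. 6⁻¹ ≡ 10 (mod 59) since 6·10 = 60 ≡ 1, so λ ≡ 33·10 ≡ 35.
  x = λ² - 8 - 8 = 1225 - 16 ≡ 29; y = λ·(8 - 29) - 3 ≡ 29. → (29, 29)
3H: (29, 29) + (8, 3). λ = (3 - 29)/(8 - 29) ≡ 33/38 mod 59. 38⁻¹ ≡ 14 (mod 59), so λ ≡ 49.
  x = λ² - 29 - 8 = 2401 - 37 ≡ 4; y = λ·(29 - 4) - 29 ≡ 16. → (4, 16)
3H = (4, 16).
Finally 2G + 3H:
(30, 44) + (4, 16). λ = (16 - 44)/(4 - 30) ≡ 31/33 mod 59. 33⁻¹ ≡ 34 (mod 59), so λ ≡ 51.
  x = λ² - 30 - 4 = 2601 - 34 ≡ 30; y = λ·(30 - 30) - 44 ≡ 15. → (30, 15)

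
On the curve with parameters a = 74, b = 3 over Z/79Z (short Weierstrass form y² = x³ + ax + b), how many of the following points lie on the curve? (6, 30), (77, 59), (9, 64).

2

(6, 30): 30² ≡ 31, rhs ≡ 31 → on.
(77, 59): 59² ≡ 5, rhs ≡ 5 → on.
(9, 64): 64² ≡ 67, rhs ≡ 55 → off.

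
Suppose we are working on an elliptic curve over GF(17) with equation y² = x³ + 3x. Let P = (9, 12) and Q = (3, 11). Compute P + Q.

(14, 7)

(9, 12) + (3, 11). λ = (11 - 12)/(3 - 9) ≡ 16/11 mod 17. 11⁻¹ ≡ 14 (mod 17) since 11·14 = 154 ≡ 1, so λ ≡ 3.
  x = λ² - 9 - 3 = 9 - 12 ≡ 14; y = λ·(9 - 14) - 12 ≡ 7. → (14, 7)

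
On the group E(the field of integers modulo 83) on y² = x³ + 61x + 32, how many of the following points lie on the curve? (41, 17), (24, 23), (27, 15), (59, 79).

1

(41, 17): 17² ≡ 40, rhs ≡ 74 → off.
(24, 23): 23² ≡ 31, rhs ≡ 48 → off.
(27, 15): 15² ≡ 59, rhs ≡ 31 → off.
(59, 79): 79² ≡ 16, rhs ≡ 16 → on.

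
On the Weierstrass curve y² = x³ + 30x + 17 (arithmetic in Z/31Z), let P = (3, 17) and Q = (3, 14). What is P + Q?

The two points share x = 3 and their y-coordinates satisfy 17 + 14 ≡ 0 (mod 31), so they are inverses. Their sum is O.

O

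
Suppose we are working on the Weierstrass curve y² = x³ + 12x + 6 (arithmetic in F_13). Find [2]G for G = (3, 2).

(7, 11)

tangent at (3, 2): λ = (3·3² + 12)/(2·2) ≡ 0/4. 4⁻¹ ≡ 10 (mod 13), so λ ≡ 0·10 ≡ 0.
  x = λ² - 3 - 3 = 0 - 6 ≡ 7; y = λ·(3 - 7) - 2 ≡ 11. → (7, 11)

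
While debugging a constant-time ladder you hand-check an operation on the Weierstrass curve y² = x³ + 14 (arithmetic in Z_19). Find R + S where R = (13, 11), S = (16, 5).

(13, 11) + (16, 5). λ = (5 - 11)/(16 - 13) ≡ 13/3 mod 19. 3⁻¹ ≡ 13 (mod 19), so λ ≡ 17.
  x = λ² - 13 - 16 = 289 - 29 ≡ 13; y = λ·(13 - 13) - 11 ≡ 8. → (13, 8)

(13, 8)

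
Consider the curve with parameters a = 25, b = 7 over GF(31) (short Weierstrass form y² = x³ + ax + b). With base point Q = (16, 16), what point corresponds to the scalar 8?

Double-and-add on 8 = (1000)₂. Start with Q = (16, 16) for the leading 1-bit.
double: tangent at (16, 16): λ = (3·16² + 25)/(2·16) ≡ 18/1. 1⁻¹ ≡ 1 (mod 31), so λ ≡ 18·1 ≡ 18.
  x = λ² - 16 - 16 = 324 - 32 ≡ 13; y = λ·(16 - 13) - 16 ≡ 7. → (13, 7)
double: tangent at (13, 7): λ = (3·13² + 25)/(2·7) ≡ 5/14. 14⁻¹ ≡ 20 (mod 31) since 14·20 = 280 ≡ 1, so λ ≡ 5·20 ≡ 7.
  x = λ² - 13 - 13 = 49 - 26 ≡ 23; y = λ·(13 - 23) - 7 ≡ 16. → (23, 16)
double: tangent at (23, 16): λ = (3·23² + 25)/(2·16) ≡ 0/1. 1⁻¹ ≡ 1 (mod 31) since 1·1 = 1 ≡ 1, so λ ≡ 0·1 ≡ 0.
  x = λ² - 23 - 23 = 0 - 46 ≡ 16; y = λ·(23 - 16) - 16 ≡ 15. → (16, 15)

(16, 15)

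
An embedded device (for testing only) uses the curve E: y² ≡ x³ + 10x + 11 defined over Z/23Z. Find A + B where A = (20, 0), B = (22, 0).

(4, 0)

(20, 0) + (22, 0). λ = (0 - 0)/(22 - 20) ≡ 0/2 mod 23. 2⁻¹ ≡ 12 (mod 23) since 2·12 = 24 ≡ 1, so λ ≡ 0.
  x = λ² - 20 - 22 = 0 - 42 ≡ 4; y = λ·(20 - 4) - 0 ≡ 0. → (4, 0)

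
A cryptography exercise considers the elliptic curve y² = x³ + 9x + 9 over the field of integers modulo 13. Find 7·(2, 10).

Write G = (2, 10).
Double-and-add on 7 = (111)₂. Start with G = (2, 10) for the leading 1-bit.
double: tangent at (2, 10): λ = (3·2² + 9)/(2·10) ≡ 8/7. 7⁻¹ ≡ 2 (mod 13) since 7·2 = 14 ≡ 1, so λ ≡ 8·2 ≡ 3.
  x = λ² - 2 - 2 = 9 - 4 ≡ 5; y = λ·(2 - 5) - 10 ≡ 7. → (5, 7)
add G: (5, 7) + (2, 10). λ = (10 - 7)/(2 - 5) ≡ 3/10 mod 13. 10⁻¹ ≡ 4 (mod 13), so λ ≡ 12.
  x = λ² - 5 - 2 = 144 - 7 ≡ 7; y = λ·(5 - 7) - 7 ≡ 8. → (7, 8)
double: tangent at (7, 8): λ = (3·7² + 9)/(2·8) ≡ 0/3. 3⁻¹ ≡ 9 (mod 13), so λ ≡ 0·9 ≡ 0.
  x = λ² - 7 - 7 = 0 - 14 ≡ 12; y = λ·(7 - 12) - 8 ≡ 5. → (12, 5)
add G: (12, 5) + (2, 10). λ = (10 - 5)/(2 - 12) ≡ 5/3 mod 13. 3⁻¹ ≡ 9 (mod 13), so λ ≡ 6.
  x = λ² - 12 - 2 = 36 - 14 ≡ 9; y = λ·(12 - 9) - 5 ≡ 0. → (9, 0)

(9, 0)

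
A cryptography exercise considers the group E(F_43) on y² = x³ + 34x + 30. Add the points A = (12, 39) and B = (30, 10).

(17, 24)

(12, 39) + (30, 10). λ = (10 - 39)/(30 - 12) ≡ 14/18 mod 43. 18⁻¹ ≡ 12 (mod 43) since 18·12 = 216 ≡ 1, so λ ≡ 39.
  x = λ² - 12 - 30 = 1521 - 42 ≡ 17; y = λ·(12 - 17) - 39 ≡ 24. → (17, 24)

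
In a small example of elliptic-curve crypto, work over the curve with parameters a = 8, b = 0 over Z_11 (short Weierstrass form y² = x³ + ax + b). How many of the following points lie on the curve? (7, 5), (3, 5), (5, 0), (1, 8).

3

(7, 5): 5² ≡ 3, rhs ≡ 3 → on.
(3, 5): 5² ≡ 3, rhs ≡ 7 → off.
(5, 0): 0² ≡ 0, rhs ≡ 0 → on.
(1, 8): 8² ≡ 9, rhs ≡ 9 → on.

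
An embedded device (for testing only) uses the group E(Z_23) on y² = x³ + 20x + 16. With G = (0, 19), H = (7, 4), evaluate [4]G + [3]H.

(16, 4)

First 4G:
Repeated addition: build up to 4G.
2G: tangent at (0, 19): λ = (3·0² + 20)/(2·19) ≡ 20/15. 15⁻¹ ≡ 20 (mod 23) since 15·20 = 300 ≡ 1, so λ ≡ 20·20 ≡ 9.
  x = λ² - 0 - 0 = 81 - 0 ≡ 12; y = λ·(0 - 12) - 19 ≡ 11. → (12, 11)
3G: (12, 11) + (0, 19). λ = (19 - 11)/(0 - 12) ≡ 8/11 mod 23. 11⁻¹ ≡ 21 (mod 23), so λ ≡ 7.
  x = λ² - 12 - 0 = 49 - 12 ≡ 14; y = λ·(12 - 14) - 11 ≡ 21. → (14, 21)
4G: (14, 21) + (0, 19). λ = (19 - 21)/(0 - 14) ≡ 21/9 mod 23. 9⁻¹ ≡ 18 (mod 23), so λ ≡ 10.
  x = λ² - 14 - 0 = 100 - 14 ≡ 17; y = λ·(14 - 17) - 21 ≡ 18. → (17, 18)
4G = (17, 18).
Next 3H:
Repeated addition: build up to 3H.
2H: tangent at (7, 4): λ = (3·7² + 20)/(2·4) ≡ 6/8. 8⁻¹ ≡ 3 (mod 23) since 8·3 = 24 ≡ 1, so λ ≡ 6·3 ≡ 18.
  x = λ² - 7 - 7 = 324 - 14 ≡ 11; y = λ·(7 - 11) - 4 ≡ 16. → (11, 16)
3H: (11, 16) + (7, 4). λ = (4 - 16)/(7 - 11) ≡ 11/19 mod 23. 19⁻¹ ≡ 17 (mod 23), so λ ≡ 3.
  x = λ² - 11 - 7 = 9 - 18 ≡ 14; y = λ·(11 - 14) - 16 ≡ 21. → (14, 21)
3H = (14, 21).
Finally 4G + 3H:
(17, 18) + (14, 21). λ = (21 - 18)/(14 - 17) ≡ 3/20 mod 23. 20⁻¹ ≡ 15 (mod 23) since 20·15 = 300 ≡ 1, so λ ≡ 22.
  x = λ² - 17 - 14 = 484 - 31 ≡ 16; y = λ·(17 - 16) - 18 ≡ 4. → (16, 4)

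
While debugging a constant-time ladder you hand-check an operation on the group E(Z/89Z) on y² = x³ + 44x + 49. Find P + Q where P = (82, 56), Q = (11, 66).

(82, 56) + (11, 66). λ = (66 - 56)/(11 - 82) ≡ 10/18 mod 89. 18⁻¹ ≡ 5 (mod 89), so λ ≡ 50.
  x = λ² - 82 - 11 = 2500 - 93 ≡ 4; y = λ·(82 - 4) - 56 ≡ 17. → (4, 17)

(4, 17)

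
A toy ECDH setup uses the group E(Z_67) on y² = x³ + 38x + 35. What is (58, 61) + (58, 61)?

tangent at (58, 61): λ = (3·58² + 38)/(2·61) ≡ 13/55. 55⁻¹ ≡ 39 (mod 67) since 55·39 = 2145 ≡ 1, so λ ≡ 13·39 ≡ 38.
  x = λ² - 58 - 58 = 1444 - 116 ≡ 55; y = λ·(58 - 55) - 61 ≡ 53. → (55, 53)

(55, 53)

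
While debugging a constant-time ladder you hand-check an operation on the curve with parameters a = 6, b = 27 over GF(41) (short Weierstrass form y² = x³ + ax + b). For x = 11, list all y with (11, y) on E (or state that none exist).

none

x³ + 6x + 27 = 1424 ≡ 30 (mod 41).
30 is a non-residue mod 41; no y exists.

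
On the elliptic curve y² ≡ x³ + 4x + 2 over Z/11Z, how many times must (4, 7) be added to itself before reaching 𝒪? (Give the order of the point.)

2P: tangent at (4, 7): λ = (3·4² + 4)/(2·7) ≡ 8/3. 3⁻¹ ≡ 4 (mod 11), so λ ≡ 8·4 ≡ 10.
  x = λ² - 4 - 4 = 100 - 8 ≡ 4; y = λ·(4 - 4) - 7 ≡ 4. → (4, 4)
3P: (4, 4) + (4, 7): same x and y₁ ≡ -y₂, so the sum is 𝒪.
3P = 𝒪, so the order is 3.

3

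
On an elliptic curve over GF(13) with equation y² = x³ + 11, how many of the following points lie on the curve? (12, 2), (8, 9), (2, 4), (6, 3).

(12, 2): 2² ≡ 4, rhs ≡ 10 → off.
(8, 9): 9² ≡ 3, rhs ≡ 3 → on.
(2, 4): 4² ≡ 3, rhs ≡ 6 → off.
(6, 3): 3² ≡ 9, rhs ≡ 6 → off.

1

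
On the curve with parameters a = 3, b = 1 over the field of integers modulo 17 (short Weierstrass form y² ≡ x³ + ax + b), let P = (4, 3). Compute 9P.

(15, 2)

Double-and-add on 9 = (1001)₂. Start with P = (4, 3) for the leading 1-bit.
double: tangent at (4, 3): λ = (3·4² + 3)/(2·3) ≡ 0/6. 6⁻¹ ≡ 3 (mod 17) since 6·3 = 18 ≡ 1, so λ ≡ 0·3 ≡ 0.
  x = λ² - 4 - 4 = 0 - 8 ≡ 9; y = λ·(4 - 9) - 3 ≡ 14. → (9, 14)
double: tangent at (9, 14): λ = (3·9² + 3)/(2·14) ≡ 8/11. 11⁻¹ ≡ 14 (mod 17), so λ ≡ 8·14 ≡ 10.
  x = λ² - 9 - 9 = 100 - 18 ≡ 14; y = λ·(9 - 14) - 14 ≡ 4. → (14, 4)
double: tangent at (14, 4): λ = (3·14² + 3)/(2·4) ≡ 13/8. 8⁻¹ ≡ 15 (mod 17) since 8·15 = 120 ≡ 1, so λ ≡ 13·15 ≡ 8.
  x = λ² - 14 - 14 = 64 - 28 ≡ 2; y = λ·(14 - 2) - 4 ≡ 7. → (2, 7)
add P: (2, 7) + (4, 3). λ = (3 - 7)/(4 - 2) ≡ 13/2 mod 17. 2⁻¹ ≡ 9 (mod 17) since 2·9 = 18 ≡ 1, so λ ≡ 15.
  x = λ² - 2 - 4 = 225 - 6 ≡ 15; y = λ·(2 - 15) - 7 ≡ 2. → (15, 2)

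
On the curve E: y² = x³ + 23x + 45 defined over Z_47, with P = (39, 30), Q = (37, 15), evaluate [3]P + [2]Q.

(39, 17)

First 3P:
Repeated addition: build up to 3P.
2P: tangent at (39, 30): λ = (3·39² + 23)/(2·30) ≡ 27/13. 13⁻¹ ≡ 29 (mod 47) since 13·29 = 377 ≡ 1, so λ ≡ 27·29 ≡ 31.
  x = λ² - 39 - 39 = 961 - 78 ≡ 37; y = λ·(39 - 37) - 30 ≡ 32. → (37, 32)
3P: (37, 32) + (39, 30). λ = (30 - 32)/(39 - 37) ≡ 45/2 mod 47. 2⁻¹ ≡ 24 (mod 47), so λ ≡ 46.
  x = λ² - 37 - 39 = 2116 - 76 ≡ 19; y = λ·(37 - 19) - 32 ≡ 44. → (19, 44)
3P = (19, 44).
Next 2Q:
Repeated addition: build up to 2Q.
2Q: tangent at (37, 15): λ = (3·37² + 23)/(2·15) ≡ 41/30. 30⁻¹ ≡ 11 (mod 47) since 30·11 = 330 ≡ 1, so λ ≡ 41·11 ≡ 28.
  x = λ² - 37 - 37 = 784 - 74 ≡ 5; y = λ·(37 - 5) - 15 ≡ 35. → (5, 35)
2Q = (5, 35).
Finally 3P + 2Q:
(19, 44) + (5, 35). λ = (35 - 44)/(5 - 19) ≡ 38/33 mod 47. 33⁻¹ ≡ 10 (mod 47), so λ ≡ 4.
  x = λ² - 19 - 5 = 16 - 24 ≡ 39; y = λ·(19 - 39) - 44 ≡ 17. → (39, 17)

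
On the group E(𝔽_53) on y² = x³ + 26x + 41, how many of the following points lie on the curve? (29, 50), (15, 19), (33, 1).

(29, 50): 50² ≡ 9, rhs ≡ 9 → on.
(15, 19): 19² ≡ 43, rhs ≡ 43 → on.
(33, 1): 1² ≡ 1, rhs ≡ 1 → on.

3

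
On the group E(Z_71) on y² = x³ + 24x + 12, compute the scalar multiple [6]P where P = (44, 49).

Double-and-add on 6 = (110)₂. Start with P = (44, 49) for the leading 1-bit.
double: tangent at (44, 49): λ = (3·44² + 24)/(2·49) ≡ 10/27. 27⁻¹ ≡ 50 (mod 71), so λ ≡ 10·50 ≡ 3.
  x = λ² - 44 - 44 = 9 - 88 ≡ 63; y = λ·(44 - 63) - 49 ≡ 36. → (63, 36)
add P: (63, 36) + (44, 49). λ = (49 - 36)/(44 - 63) ≡ 13/52 mod 71. 52⁻¹ ≡ 56 (mod 71), so λ ≡ 18.
  x = λ² - 63 - 44 = 324 - 107 ≡ 4; y = λ·(63 - 4) - 36 ≡ 32. → (4, 32)
double: tangent at (4, 32): λ = (3·4² + 24)/(2·32) ≡ 1/64. 64⁻¹ ≡ 10 (mod 71), so λ ≡ 1·10 ≡ 10.
  x = λ² - 4 - 4 = 100 - 8 ≡ 21; y = λ·(4 - 21) - 32 ≡ 11. → (21, 11)

(21, 11)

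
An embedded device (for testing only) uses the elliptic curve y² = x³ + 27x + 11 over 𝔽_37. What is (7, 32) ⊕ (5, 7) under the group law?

(7, 32) + (5, 7). λ = (7 - 32)/(5 - 7) ≡ 12/35 mod 37. 35⁻¹ ≡ 18 (mod 37), so λ ≡ 31.
  x = λ² - 7 - 5 = 961 - 12 ≡ 24; y = λ·(7 - 24) - 32 ≡ 33. → (24, 33)

(24, 33)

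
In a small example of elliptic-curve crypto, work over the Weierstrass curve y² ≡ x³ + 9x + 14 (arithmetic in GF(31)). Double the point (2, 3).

tangent at (2, 3): λ = (3·2² + 9)/(2·3) ≡ 21/6. 6⁻¹ ≡ 26 (mod 31) since 6·26 = 156 ≡ 1, so λ ≡ 21·26 ≡ 19.
  x = λ² - 2 - 2 = 361 - 4 ≡ 16; y = λ·(2 - 16) - 3 ≡ 10. → (16, 10)

(16, 10)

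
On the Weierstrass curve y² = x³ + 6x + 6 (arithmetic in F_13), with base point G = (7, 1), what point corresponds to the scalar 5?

(9, 3)

Repeated addition: build up to 5G.
2G: tangent at (7, 1): λ = (3·7² + 6)/(2·1) ≡ 10/2. 2⁻¹ ≡ 7 (mod 13), so λ ≡ 10·7 ≡ 5.
  x = λ² - 7 - 7 = 25 - 14 ≡ 11; y = λ·(7 - 11) - 1 ≡ 5. → (11, 5)
3G: (11, 5) + (7, 1). λ = (1 - 5)/(7 - 11) ≡ 9/9 mod 13. 9⁻¹ ≡ 3 (mod 13), so λ ≡ 1.
  x = λ² - 11 - 7 = 1 - 18 ≡ 9; y = λ·(11 - 9) - 5 ≡ 10. → (9, 10)
4G: (9, 10) + (7, 1). λ = (1 - 10)/(7 - 9) ≡ 4/11 mod 13. 11⁻¹ ≡ 6 (mod 13), so λ ≡ 11.
  x = λ² - 9 - 7 = 121 - 16 ≡ 1; y = λ·(9 - 1) - 10 ≡ 0. → (1, 0)
5G: (1, 0) + (7, 1). λ = (1 - 0)/(7 - 1) ≡ 1/6 mod 13. 6⁻¹ ≡ 11 (mod 13), so λ ≡ 11.
  x = λ² - 1 - 7 = 121 - 8 ≡ 9; y = λ·(1 - 9) - 0 ≡ 3. → (9, 3)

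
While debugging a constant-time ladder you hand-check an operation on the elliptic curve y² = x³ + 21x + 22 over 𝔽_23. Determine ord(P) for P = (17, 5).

7

2P: tangent at (17, 5): λ = (3·17² + 21)/(2·5) ≡ 14/10. 10⁻¹ ≡ 7 (mod 23), so λ ≡ 14·7 ≡ 6.
  x = λ² - 17 - 17 = 36 - 34 ≡ 2; y = λ·(17 - 2) - 5 ≡ 16. → (2, 16)
3P: (2, 16) + (17, 5). λ = (5 - 16)/(17 - 2) ≡ 12/15 mod 23. 15⁻¹ ≡ 20 (mod 23) since 15·20 = 300 ≡ 1, so λ ≡ 10.
  x = λ² - 2 - 17 = 100 - 19 ≡ 12; y = λ·(2 - 12) - 16 ≡ 22. → (12, 22)
4P: (12, 22) + (17, 5). λ = (5 - 22)/(17 - 12) ≡ 6/5 mod 23. 5⁻¹ ≡ 14 (mod 23) since 5·14 = 70 ≡ 1, so λ ≡ 15.
  x = λ² - 12 - 17 = 225 - 29 ≡ 12; y = λ·(12 - 12) - 22 ≡ 1. → (12, 1)
5P: (12, 1) + (17, 5). λ = (5 - 1)/(17 - 12) ≡ 4/5 mod 23. 5⁻¹ ≡ 14 (mod 23), so λ ≡ 10.
  x = λ² - 12 - 17 = 100 - 29 ≡ 2; y = λ·(12 - 2) - 1 ≡ 7. → (2, 7)
6P: (2, 7) + (17, 5). λ = (5 - 7)/(17 - 2) ≡ 21/15 mod 23. 15⁻¹ ≡ 20 (mod 23) since 15·20 = 300 ≡ 1, so λ ≡ 6.
  x = λ² - 2 - 17 = 36 - 19 ≡ 17; y = λ·(2 - 17) - 7 ≡ 18. → (17, 18)
7P: (17, 18) + (17, 5): same x and y₁ ≡ -y₂, so the sum is O.
7P = O, so the order is 7.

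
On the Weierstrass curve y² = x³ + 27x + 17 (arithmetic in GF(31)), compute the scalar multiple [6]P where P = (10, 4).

(28, 8)

Repeated addition: build up to 6P.
2P: tangent at (10, 4): λ = (3·10² + 27)/(2·4) ≡ 17/8. 8⁻¹ ≡ 4 (mod 31), so λ ≡ 17·4 ≡ 6.
  x = λ² - 10 - 10 = 36 - 20 ≡ 16; y = λ·(10 - 16) - 4 ≡ 22. → (16, 22)
3P: (16, 22) + (10, 4). λ = (4 - 22)/(10 - 16) ≡ 13/25 mod 31. 25⁻¹ ≡ 5 (mod 31), so λ ≡ 3.
  x = λ² - 16 - 10 = 9 - 26 ≡ 14; y = λ·(16 - 14) - 22 ≡ 15. → (14, 15)
4P: (14, 15) + (10, 4). λ = (4 - 15)/(10 - 14) ≡ 20/27 mod 31. 27⁻¹ ≡ 23 (mod 31) since 27·23 = 621 ≡ 1, so λ ≡ 26.
  x = λ² - 14 - 10 = 676 - 24 ≡ 1; y = λ·(14 - 1) - 15 ≡ 13. → (1, 13)
5P: (1, 13) + (10, 4). λ = (4 - 13)/(10 - 1) ≡ 22/9 mod 31. 9⁻¹ ≡ 7 (mod 31) since 9·7 = 63 ≡ 1, so λ ≡ 30.
  x = λ² - 1 - 10 = 900 - 11 ≡ 21; y = λ·(1 - 21) - 13 ≡ 7. → (21, 7)
6P: (21, 7) + (10, 4). λ = (4 - 7)/(10 - 21) ≡ 28/20 mod 31. 20⁻¹ ≡ 14 (mod 31) since 20·14 = 280 ≡ 1, so λ ≡ 20.
  x = λ² - 21 - 10 = 400 - 31 ≡ 28; y = λ·(21 - 28) - 7 ≡ 8. → (28, 8)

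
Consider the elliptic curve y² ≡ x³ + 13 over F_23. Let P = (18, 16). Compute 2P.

(13, 18)

tangent at (18, 16): λ = (3·18² + 0)/(2·16) ≡ 6/9. 9⁻¹ ≡ 18 (mod 23), so λ ≡ 6·18 ≡ 16.
  x = λ² - 18 - 18 = 256 - 36 ≡ 13; y = λ·(18 - 13) - 16 ≡ 18. → (13, 18)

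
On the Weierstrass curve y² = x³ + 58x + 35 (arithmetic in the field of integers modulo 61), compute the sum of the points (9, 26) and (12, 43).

(9, 26) + (12, 43). λ = (43 - 26)/(12 - 9) ≡ 17/3 mod 61. 3⁻¹ ≡ 41 (mod 61), so λ ≡ 26.
  x = λ² - 9 - 12 = 676 - 21 ≡ 45; y = λ·(9 - 45) - 26 ≡ 14. → (45, 14)

(45, 14)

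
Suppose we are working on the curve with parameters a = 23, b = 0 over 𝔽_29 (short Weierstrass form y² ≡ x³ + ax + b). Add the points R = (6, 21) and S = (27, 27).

(6, 21) + (27, 27). λ = (27 - 21)/(27 - 6) ≡ 6/21 mod 29. 21⁻¹ ≡ 18 (mod 29), so λ ≡ 21.
  x = λ² - 6 - 27 = 441 - 33 ≡ 2; y = λ·(6 - 2) - 21 ≡ 5. → (2, 5)

(2, 5)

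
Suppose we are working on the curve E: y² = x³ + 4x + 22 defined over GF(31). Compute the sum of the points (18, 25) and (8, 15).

(6, 18)

(18, 25) + (8, 15). λ = (15 - 25)/(8 - 18) ≡ 21/21 mod 31. 21⁻¹ ≡ 3 (mod 31), so λ ≡ 1.
  x = λ² - 18 - 8 = 1 - 26 ≡ 6; y = λ·(18 - 6) - 25 ≡ 18. → (6, 18)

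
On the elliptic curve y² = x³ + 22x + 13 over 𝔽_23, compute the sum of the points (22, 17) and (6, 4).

(13, 9)

(22, 17) + (6, 4). λ = (4 - 17)/(6 - 22) ≡ 10/7 mod 23. 7⁻¹ ≡ 10 (mod 23), so λ ≡ 8.
  x = λ² - 22 - 6 = 64 - 28 ≡ 13; y = λ·(22 - 13) - 17 ≡ 9. → (13, 9)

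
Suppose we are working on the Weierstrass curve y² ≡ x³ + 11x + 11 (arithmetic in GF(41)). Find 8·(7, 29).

(4, 18)

Write G = (7, 29).
Repeated addition: build up to 8G.
2G: tangent at (7, 29): λ = (3·7² + 11)/(2·29) ≡ 35/17. 17⁻¹ ≡ 29 (mod 41), so λ ≡ 35·29 ≡ 31.
  x = λ² - 7 - 7 = 961 - 14 ≡ 4; y = λ·(7 - 4) - 29 ≡ 23. → (4, 23)
3G: (4, 23) + (7, 29). λ = (29 - 23)/(7 - 4) ≡ 6/3 mod 41. 3⁻¹ ≡ 14 (mod 41) since 3·14 = 42 ≡ 1, so λ ≡ 2.
  x = λ² - 4 - 7 = 4 - 11 ≡ 34; y = λ·(4 - 34) - 23 ≡ 40. → (34, 40)
4G: (34, 40) + (7, 29). λ = (29 - 40)/(7 - 34) ≡ 30/14 mod 41. 14⁻¹ ≡ 3 (mod 41) since 14·3 = 42 ≡ 1, so λ ≡ 8.
  x = λ² - 34 - 7 = 64 - 41 ≡ 23; y = λ·(34 - 23) - 40 ≡ 7. → (23, 7)
5G: (23, 7) + (7, 29). λ = (29 - 7)/(7 - 23) ≡ 22/25 mod 41. 25⁻¹ ≡ 23 (mod 41) since 25·23 = 575 ≡ 1, so λ ≡ 14.
  x = λ² - 23 - 7 = 196 - 30 ≡ 2; y = λ·(23 - 2) - 7 ≡ 0. → (2, 0)
6G: (2, 0) + (7, 29). λ = (29 - 0)/(7 - 2) ≡ 29/5 mod 41. 5⁻¹ ≡ 33 (mod 41), so λ ≡ 14.
  x = λ² - 2 - 7 = 196 - 9 ≡ 23; y = λ·(2 - 23) - 0 ≡ 34. → (23, 34)
7G: (23, 34) + (7, 29). λ = (29 - 34)/(7 - 23) ≡ 36/25 mod 41. 25⁻¹ ≡ 23 (mod 41) since 25·23 = 575 ≡ 1, so λ ≡ 8.
  x = λ² - 23 - 7 = 64 - 30 ≡ 34; y = λ·(23 - 34) - 34 ≡ 1. → (34, 1)
8G: (34, 1) + (7, 29). λ = (29 - 1)/(7 - 34) ≡ 28/14 mod 41. 14⁻¹ ≡ 3 (mod 41), so λ ≡ 2.
  x = λ² - 34 - 7 = 4 - 41 ≡ 4; y = λ·(34 - 4) - 1 ≡ 18. → (4, 18)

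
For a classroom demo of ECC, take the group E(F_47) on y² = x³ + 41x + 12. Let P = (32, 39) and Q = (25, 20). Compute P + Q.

(32, 39) + (25, 20). λ = (20 - 39)/(25 - 32) ≡ 28/40 mod 47. 40⁻¹ ≡ 20 (mod 47) since 40·20 = 800 ≡ 1, so λ ≡ 43.
  x = λ² - 32 - 25 = 1849 - 57 ≡ 6; y = λ·(32 - 6) - 39 ≡ 45. → (6, 45)

(6, 45)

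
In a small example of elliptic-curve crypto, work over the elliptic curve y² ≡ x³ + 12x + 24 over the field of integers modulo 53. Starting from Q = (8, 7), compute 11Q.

(41, 31)

Repeated addition: build up to 11Q.
2Q: tangent at (8, 7): λ = (3·8² + 12)/(2·7) ≡ 45/14. 14⁻¹ ≡ 19 (mod 53), so λ ≡ 45·19 ≡ 7.
  x = λ² - 8 - 8 = 49 - 16 ≡ 33; y = λ·(8 - 33) - 7 ≡ 30. → (33, 30)
3Q: (33, 30) + (8, 7). λ = (7 - 30)/(8 - 33) ≡ 30/28 mod 53. 28⁻¹ ≡ 36 (mod 53) since 28·36 = 1008 ≡ 1, so λ ≡ 20.
  x = λ² - 33 - 8 = 400 - 41 ≡ 41; y = λ·(33 - 41) - 30 ≡ 22. → (41, 22)
4Q: (41, 22) + (8, 7). λ = (7 - 22)/(8 - 41) ≡ 38/20 mod 53. 20⁻¹ ≡ 8 (mod 53), so λ ≡ 39.
  x = λ² - 41 - 8 = 1521 - 49 ≡ 41; y = λ·(41 - 41) - 22 ≡ 31. → (41, 31)
5Q: (41, 31) + (8, 7). λ = (7 - 31)/(8 - 41) ≡ 29/20 mod 53. 20⁻¹ ≡ 8 (mod 53), so λ ≡ 20.
  x = λ² - 41 - 8 = 400 - 49 ≡ 33; y = λ·(41 - 33) - 31 ≡ 23. → (33, 23)
6Q: (33, 23) + (8, 7). λ = (7 - 23)/(8 - 33) ≡ 37/28 mod 53. 28⁻¹ ≡ 36 (mod 53) since 28·36 = 1008 ≡ 1, so λ ≡ 7.
  x = λ² - 33 - 8 = 49 - 41 ≡ 8; y = λ·(33 - 8) - 23 ≡ 46. → (8, 46)
7Q: (8, 46) + (8, 7): same x and y₁ ≡ -y₂, so the sum is 𝒪.
8Q: 𝒪 + (8, 7) = (8, 7) (identity).
9Q: tangent at (8, 7): λ = (3·8² + 12)/(2·7) ≡ 45/14. 14⁻¹ ≡ 19 (mod 53) since 14·19 = 266 ≡ 1, so λ ≡ 45·19 ≡ 7.
  x = λ² - 8 - 8 = 49 - 16 ≡ 33; y = λ·(8 - 33) - 7 ≡ 30. → (33, 30)
10Q: (33, 30) + (8, 7). λ = (7 - 30)/(8 - 33) ≡ 30/28 mod 53. 28⁻¹ ≡ 36 (mod 53), so λ ≡ 20.
  x = λ² - 33 - 8 = 400 - 41 ≡ 41; y = λ·(33 - 41) - 30 ≡ 22. → (41, 22)
11Q: (41, 22) + (8, 7). λ = (7 - 22)/(8 - 41) ≡ 38/20 mod 53. 20⁻¹ ≡ 8 (mod 53), so λ ≡ 39.
  x = λ² - 41 - 8 = 1521 - 49 ≡ 41; y = λ·(41 - 41) - 22 ≡ 31. → (41, 31)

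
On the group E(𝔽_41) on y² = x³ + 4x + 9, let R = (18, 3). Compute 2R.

(25, 20)

tangent at (18, 3): λ = (3·18² + 4)/(2·3) ≡ 33/6. 6⁻¹ ≡ 7 (mod 41), so λ ≡ 33·7 ≡ 26.
  x = λ² - 18 - 18 = 676 - 36 ≡ 25; y = λ·(18 - 25) - 3 ≡ 20. → (25, 20)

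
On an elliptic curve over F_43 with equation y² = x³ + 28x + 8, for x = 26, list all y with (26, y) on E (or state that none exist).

x³ + 28x + 8 = 18312 ≡ 37 (mod 43).
37 is a non-residue mod 43; no y exists.

none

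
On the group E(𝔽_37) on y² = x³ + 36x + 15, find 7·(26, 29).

(20, 15)

Write G = (26, 29).
Double-and-add on 7 = (111)₂. Start with G = (26, 29) for the leading 1-bit.
double: tangent at (26, 29): λ = (3·26² + 36)/(2·29) ≡ 29/21. 21⁻¹ ≡ 30 (mod 37) since 21·30 = 630 ≡ 1, so λ ≡ 29·30 ≡ 19.
  x = λ² - 26 - 26 = 361 - 52 ≡ 13; y = λ·(26 - 13) - 29 ≡ 33. → (13, 33)
add G: (13, 33) + (26, 29). λ = (29 - 33)/(26 - 13) ≡ 33/13 mod 37. 13⁻¹ ≡ 20 (mod 37), so λ ≡ 31.
  x = λ² - 13 - 26 = 961 - 39 ≡ 34; y = λ·(13 - 34) - 33 ≡ 19. → (34, 19)
double: tangent at (34, 19): λ = (3·34² + 36)/(2·19) ≡ 26/1. 1⁻¹ ≡ 1 (mod 37) since 1·1 = 1 ≡ 1, so λ ≡ 26·1 ≡ 26.
  x = λ² - 34 - 34 = 676 - 68 ≡ 16; y = λ·(34 - 16) - 19 ≡ 5. → (16, 5)
add G: (16, 5) + (26, 29). λ = (29 - 5)/(26 - 16) ≡ 24/10 mod 37. 10⁻¹ ≡ 26 (mod 37), so λ ≡ 32.
  x = λ² - 16 - 26 = 1024 - 42 ≡ 20; y = λ·(16 - 20) - 5 ≡ 15. → (20, 15)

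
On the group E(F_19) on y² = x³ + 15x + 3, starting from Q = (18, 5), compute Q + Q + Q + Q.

Double-and-add on 4 = (100)₂. Start with Q = (18, 5) for the leading 1-bit.
double: tangent at (18, 5): λ = (3·18² + 15)/(2·5) ≡ 18/10. 10⁻¹ ≡ 2 (mod 19) since 10·2 = 20 ≡ 1, so λ ≡ 18·2 ≡ 17.
  x = λ² - 18 - 18 = 289 - 36 ≡ 6; y = λ·(18 - 6) - 5 ≡ 9. → (6, 9)
double: tangent at (6, 9): λ = (3·6² + 15)/(2·9) ≡ 9/18. 18⁻¹ ≡ 18 (mod 19) since 18·18 = 324 ≡ 1, so λ ≡ 9·18 ≡ 10.
  x = λ² - 6 - 6 = 100 - 12 ≡ 12; y = λ·(6 - 12) - 9 ≡ 7. → (12, 7)

(12, 7)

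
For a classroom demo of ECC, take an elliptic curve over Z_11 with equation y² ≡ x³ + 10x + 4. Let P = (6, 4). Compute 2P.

tangent at (6, 4): λ = (3·6² + 10)/(2·4) ≡ 8/8. 8⁻¹ ≡ 7 (mod 11), so λ ≡ 8·7 ≡ 1.
  x = λ² - 6 - 6 = 1 - 12 ≡ 0; y = λ·(6 - 0) - 4 ≡ 2. → (0, 2)

(0, 2)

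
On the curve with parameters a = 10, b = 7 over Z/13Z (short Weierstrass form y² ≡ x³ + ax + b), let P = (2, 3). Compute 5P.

Repeated addition: build up to 5P.
2P: tangent at (2, 3): λ = (3·2² + 10)/(2·3) ≡ 9/6. 6⁻¹ ≡ 11 (mod 13) since 6·11 = 66 ≡ 1, so λ ≡ 9·11 ≡ 8.
  x = λ² - 2 - 2 = 64 - 4 ≡ 8; y = λ·(2 - 8) - 3 ≡ 1. → (8, 1)
3P: (8, 1) + (2, 3). λ = (3 - 1)/(2 - 8) ≡ 2/7 mod 13. 7⁻¹ ≡ 2 (mod 13), so λ ≡ 4.
  x = λ² - 8 - 2 = 16 - 10 ≡ 6; y = λ·(8 - 6) - 1 ≡ 7. → (6, 7)
4P: (6, 7) + (2, 3). λ = (3 - 7)/(2 - 6) ≡ 9/9 mod 13. 9⁻¹ ≡ 3 (mod 13), so λ ≡ 1.
  x = λ² - 6 - 2 = 1 - 8 ≡ 6; y = λ·(6 - 6) - 7 ≡ 6. → (6, 6)
5P: (6, 6) + (2, 3). λ = (3 - 6)/(2 - 6) ≡ 10/9 mod 13. 9⁻¹ ≡ 3 (mod 13), so λ ≡ 4.
  x = λ² - 6 - 2 = 16 - 8 ≡ 8; y = λ·(6 - 8) - 6 ≡ 12. → (8, 12)

(8, 12)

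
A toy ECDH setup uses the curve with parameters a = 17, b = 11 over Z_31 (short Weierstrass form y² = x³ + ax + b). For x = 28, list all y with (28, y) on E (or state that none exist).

none

x³ + 17x + 11 = 22439 ≡ 26 (mod 31).
26 is a non-residue mod 31; no y exists.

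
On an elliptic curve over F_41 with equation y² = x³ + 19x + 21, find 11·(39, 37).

Write G = (39, 37).
Repeated addition: build up to 11G.
2G: tangent at (39, 37): λ = (3·39² + 19)/(2·37) ≡ 31/33. 33⁻¹ ≡ 5 (mod 41), so λ ≡ 31·5 ≡ 32.
  x = λ² - 39 - 39 = 1024 - 78 ≡ 3; y = λ·(39 - 3) - 37 ≡ 8. → (3, 8)
3G: (3, 8) + (39, 37). λ = (37 - 8)/(39 - 3) ≡ 29/36 mod 41. 36⁻¹ ≡ 8 (mod 41) since 36·8 = 288 ≡ 1, so λ ≡ 27.
  x = λ² - 3 - 39 = 729 - 42 ≡ 31; y = λ·(3 - 31) - 8 ≡ 15. → (31, 15)
4G: (31, 15) + (39, 37). λ = (37 - 15)/(39 - 31) ≡ 22/8 mod 41. 8⁻¹ ≡ 36 (mod 41), so λ ≡ 13.
  x = λ² - 31 - 39 = 169 - 70 ≡ 17; y = λ·(31 - 17) - 15 ≡ 3. → (17, 3)
5G: (17, 3) + (39, 37). λ = (37 - 3)/(39 - 17) ≡ 34/22 mod 41. 22⁻¹ ≡ 28 (mod 41), so λ ≡ 9.
  x = λ² - 17 - 39 = 81 - 56 ≡ 25; y = λ·(17 - 25) - 3 ≡ 7. → (25, 7)
6G: (25, 7) + (39, 37). λ = (37 - 7)/(39 - 25) ≡ 30/14 mod 41. 14⁻¹ ≡ 3 (mod 41), so λ ≡ 8.
  x = λ² - 25 - 39 = 64 - 64 ≡ 0; y = λ·(25 - 0) - 7 ≡ 29. → (0, 29)
7G: (0, 29) + (39, 37). λ = (37 - 29)/(39 - 0) ≡ 8/39 mod 41. 39⁻¹ ≡ 20 (mod 41), so λ ≡ 37.
  x = λ² - 0 - 39 = 1369 - 39 ≡ 18; y = λ·(0 - 18) - 29 ≡ 2. → (18, 2)
8G: (18, 2) + (39, 37). λ = (37 - 2)/(39 - 18) ≡ 35/21 mod 41. 21⁻¹ ≡ 2 (mod 41) since 21·2 = 42 ≡ 1, so λ ≡ 29.
  x = λ² - 18 - 39 = 841 - 57 ≡ 5; y = λ·(18 - 5) - 2 ≡ 6. → (5, 6)
9G: (5, 6) + (39, 37). λ = (37 - 6)/(39 - 5) ≡ 31/34 mod 41. 34⁻¹ ≡ 35 (mod 41) since 34·35 = 1190 ≡ 1, so λ ≡ 19.
  x = λ² - 5 - 39 = 361 - 44 ≡ 30; y = λ·(5 - 30) - 6 ≡ 11. → (30, 11)
10G: (30, 11) + (39, 37). λ = (37 - 11)/(39 - 30) ≡ 26/9 mod 41. 9⁻¹ ≡ 32 (mod 41), so λ ≡ 12.
  x = λ² - 30 - 39 = 144 - 69 ≡ 34; y = λ·(30 - 34) - 11 ≡ 23. → (34, 23)
11G: (34, 23) + (39, 37). λ = (37 - 23)/(39 - 34) ≡ 14/5 mod 41. 5⁻¹ ≡ 33 (mod 41) since 5·33 = 165 ≡ 1, so λ ≡ 11.
  x = λ² - 34 - 39 = 121 - 73 ≡ 7; y = λ·(34 - 7) - 23 ≡ 28. → (7, 28)

(7, 28)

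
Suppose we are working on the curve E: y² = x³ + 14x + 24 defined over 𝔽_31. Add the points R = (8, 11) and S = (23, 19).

(8, 11) + (23, 19). λ = (19 - 11)/(23 - 8) ≡ 8/15 mod 31. 15⁻¹ ≡ 29 (mod 31) since 15·29 = 435 ≡ 1, so λ ≡ 15.
  x = λ² - 8 - 23 = 225 - 31 ≡ 8; y = λ·(8 - 8) - 11 ≡ 20. → (8, 20)

(8, 20)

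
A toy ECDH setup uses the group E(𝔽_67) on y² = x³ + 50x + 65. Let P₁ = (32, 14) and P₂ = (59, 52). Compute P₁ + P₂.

(32, 14) + (59, 52). λ = (52 - 14)/(59 - 32) ≡ 38/27 mod 67. 27⁻¹ ≡ 5 (mod 67) since 27·5 = 135 ≡ 1, so λ ≡ 56.
  x = λ² - 32 - 59 = 3136 - 91 ≡ 30; y = λ·(32 - 30) - 14 ≡ 31. → (30, 31)

(30, 31)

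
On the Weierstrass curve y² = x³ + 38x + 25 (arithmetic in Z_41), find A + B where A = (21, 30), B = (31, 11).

(25, 35)

(21, 30) + (31, 11). λ = (11 - 30)/(31 - 21) ≡ 22/10 mod 41. 10⁻¹ ≡ 37 (mod 41), so λ ≡ 35.
  x = λ² - 21 - 31 = 1225 - 52 ≡ 25; y = λ·(21 - 25) - 30 ≡ 35. → (25, 35)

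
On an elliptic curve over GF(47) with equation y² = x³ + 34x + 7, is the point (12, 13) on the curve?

yes

y² = 13² ≡ 28; x³ + 34x + 7 = 2143 ≡ 28 (mod 47). 28 = 28.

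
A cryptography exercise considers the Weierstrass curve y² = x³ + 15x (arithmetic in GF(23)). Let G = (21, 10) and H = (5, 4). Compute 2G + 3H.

(11, 22)

First 2G:
Repeated addition: build up to 2G.
2G: tangent at (21, 10): λ = (3·21² + 15)/(2·10) ≡ 4/20. 20⁻¹ ≡ 15 (mod 23) since 20·15 = 300 ≡ 1, so λ ≡ 4·15 ≡ 14.
  x = λ² - 21 - 21 = 196 - 42 ≡ 16; y = λ·(21 - 16) - 10 ≡ 14. → (16, 14)
2G = (16, 14).
Next 3H:
Repeated addition: build up to 3H.
2H: tangent at (5, 4): λ = (3·5² + 15)/(2·4) ≡ 21/8. 8⁻¹ ≡ 3 (mod 23), so λ ≡ 21·3 ≡ 17.
  x = λ² - 5 - 5 = 289 - 10 ≡ 3; y = λ·(5 - 3) - 4 ≡ 7. → (3, 7)
3H: (3, 7) + (5, 4). λ = (4 - 7)/(5 - 3) ≡ 20/2 mod 23. 2⁻¹ ≡ 12 (mod 23), so λ ≡ 10.
  x = λ² - 3 - 5 = 100 - 8 ≡ 0; y = λ·(3 - 0) - 7 ≡ 0. → (0, 0)
3H = (0, 0).
Finally 2G + 3H:
(16, 14) + (0, 0). λ = (0 - 14)/(0 - 16) ≡ 9/7 mod 23. 7⁻¹ ≡ 10 (mod 23) since 7·10 = 70 ≡ 1, so λ ≡ 21.
  x = λ² - 16 - 0 = 441 - 16 ≡ 11; y = λ·(16 - 11) - 14 ≡ 22. → (11, 22)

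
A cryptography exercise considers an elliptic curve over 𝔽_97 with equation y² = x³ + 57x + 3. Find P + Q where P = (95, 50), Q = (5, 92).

(33, 31)

(95, 50) + (5, 92). λ = (92 - 50)/(5 - 95) ≡ 42/7 mod 97. 7⁻¹ ≡ 14 (mod 97), so λ ≡ 6.
  x = λ² - 95 - 5 = 36 - 100 ≡ 33; y = λ·(95 - 33) - 50 ≡ 31. → (33, 31)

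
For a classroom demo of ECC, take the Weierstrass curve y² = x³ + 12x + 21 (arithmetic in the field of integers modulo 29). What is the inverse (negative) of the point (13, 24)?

(13, 5)

-(13, 24) = (13, -24 mod 29) = (13, 5).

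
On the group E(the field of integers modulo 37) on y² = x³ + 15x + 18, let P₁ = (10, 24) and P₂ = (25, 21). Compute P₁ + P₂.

(10, 24) + (25, 21). λ = (21 - 24)/(25 - 10) ≡ 34/15 mod 37. 15⁻¹ ≡ 5 (mod 37), so λ ≡ 22.
  x = λ² - 10 - 25 = 484 - 35 ≡ 5; y = λ·(10 - 5) - 24 ≡ 12. → (5, 12)

(5, 12)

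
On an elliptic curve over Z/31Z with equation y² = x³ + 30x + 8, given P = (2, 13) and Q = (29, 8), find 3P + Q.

First 3P:
Repeated addition: build up to 3P.
2P: tangent at (2, 13): λ = (3·2² + 30)/(2·13) ≡ 11/26. 26⁻¹ ≡ 6 (mod 31), so λ ≡ 11·6 ≡ 4.
  x = λ² - 2 - 2 = 16 - 4 ≡ 12; y = λ·(2 - 12) - 13 ≡ 9. → (12, 9)
3P: (12, 9) + (2, 13). λ = (13 - 9)/(2 - 12) ≡ 4/21 mod 31. 21⁻¹ ≡ 3 (mod 31), so λ ≡ 12.
  x = λ² - 12 - 2 = 144 - 14 ≡ 6; y = λ·(12 - 6) - 9 ≡ 1. → (6, 1)
3P = (6, 1).
Finally 3P + Q:
(6, 1) + (29, 8). λ = (8 - 1)/(29 - 6) ≡ 7/23 mod 31. 23⁻¹ ≡ 27 (mod 31), so λ ≡ 3.
  x = λ² - 6 - 29 = 9 - 35 ≡ 5; y = λ·(6 - 5) - 1 ≡ 2. → (5, 2)

(5, 2)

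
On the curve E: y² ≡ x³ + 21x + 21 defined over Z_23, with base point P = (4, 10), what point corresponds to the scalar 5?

(17, 1)

Double-and-add on 5 = (101)₂. Start with P = (4, 10) for the leading 1-bit.
double: tangent at (4, 10): λ = (3·4² + 21)/(2·10) ≡ 0/20. 20⁻¹ ≡ 15 (mod 23), so λ ≡ 0·15 ≡ 0.
  x = λ² - 4 - 4 = 0 - 8 ≡ 15; y = λ·(4 - 15) - 10 ≡ 13. → (15, 13)
double: tangent at (15, 13): λ = (3·15² + 21)/(2·13) ≡ 6/3. 3⁻¹ ≡ 8 (mod 23), so λ ≡ 6·8 ≡ 2.
  x = λ² - 15 - 15 = 4 - 30 ≡ 20; y = λ·(15 - 20) - 13 ≡ 0. → (20, 0)
add P: (20, 0) + (4, 10). λ = (10 - 0)/(4 - 20) ≡ 10/7 mod 23. 7⁻¹ ≡ 10 (mod 23) since 7·10 = 70 ≡ 1, so λ ≡ 8.
  x = λ² - 20 - 4 = 64 - 24 ≡ 17; y = λ·(20 - 17) - 0 ≡ 1. → (17, 1)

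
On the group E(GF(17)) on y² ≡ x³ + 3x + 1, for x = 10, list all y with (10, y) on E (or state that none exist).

none

x³ + 3x + 1 = 1031 ≡ 11 (mod 17).
11 is a non-residue mod 17; no y exists.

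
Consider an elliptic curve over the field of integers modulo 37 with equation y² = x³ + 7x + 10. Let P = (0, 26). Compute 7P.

(12, 3)

Repeated addition: build up to 7P.
2P: tangent at (0, 26): λ = (3·0² + 7)/(2·26) ≡ 7/15. 15⁻¹ ≡ 5 (mod 37), so λ ≡ 7·5 ≡ 35.
  x = λ² - 0 - 0 = 1225 - 0 ≡ 4; y = λ·(0 - 4) - 26 ≡ 19. → (4, 19)
3P: (4, 19) + (0, 26). λ = (26 - 19)/(0 - 4) ≡ 7/33 mod 37. 33⁻¹ ≡ 9 (mod 37), so λ ≡ 26.
  x = λ² - 4 - 0 = 676 - 4 ≡ 6; y = λ·(4 - 6) - 19 ≡ 3. → (6, 3)
4P: (6, 3) + (0, 26). λ = (26 - 3)/(0 - 6) ≡ 23/31 mod 37. 31⁻¹ ≡ 6 (mod 37), so λ ≡ 27.
  x = λ² - 6 - 0 = 729 - 6 ≡ 20; y = λ·(6 - 20) - 3 ≡ 26. → (20, 26)
5P: (20, 26) + (0, 26). λ = (26 - 26)/(0 - 20) ≡ 0/17 mod 37. 17⁻¹ ≡ 24 (mod 37), so λ ≡ 0.
  x = λ² - 20 - 0 = 0 - 20 ≡ 17; y = λ·(20 - 17) - 26 ≡ 11. → (17, 11)
6P: (17, 11) + (0, 26). λ = (26 - 11)/(0 - 17) ≡ 15/20 mod 37. 20⁻¹ ≡ 13 (mod 37), so λ ≡ 10.
  x = λ² - 17 - 0 = 100 - 17 ≡ 9; y = λ·(17 - 9) - 11 ≡ 32. → (9, 32)
7P: (9, 32) + (0, 26). λ = (26 - 32)/(0 - 9) ≡ 31/28 mod 37. 28⁻¹ ≡ 4 (mod 37), so λ ≡ 13.
  x = λ² - 9 - 0 = 169 - 9 ≡ 12; y = λ·(9 - 12) - 32 ≡ 3. → (12, 3)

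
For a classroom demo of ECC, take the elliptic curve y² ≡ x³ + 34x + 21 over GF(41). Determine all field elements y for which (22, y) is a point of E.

x³ + 34x + 21 = 11417 ≡ 19 (mod 41).
19 is a non-residue mod 41; no y exists.

none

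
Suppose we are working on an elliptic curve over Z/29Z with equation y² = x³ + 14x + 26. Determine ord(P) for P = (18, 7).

7

2P: tangent at (18, 7): λ = (3·18² + 14)/(2·7) ≡ 0/14. 14⁻¹ ≡ 27 (mod 29), so λ ≡ 0·27 ≡ 0.
  x = λ² - 18 - 18 = 0 - 36 ≡ 22; y = λ·(18 - 22) - 7 ≡ 22. → (22, 22)
3P: (22, 22) + (18, 7). λ = (7 - 22)/(18 - 22) ≡ 14/25 mod 29. 25⁻¹ ≡ 7 (mod 29) since 25·7 = 175 ≡ 1, so λ ≡ 11.
  x = λ² - 22 - 18 = 121 - 40 ≡ 23; y = λ·(22 - 23) - 22 ≡ 25. → (23, 25)
4P: (23, 25) + (18, 7). λ = (7 - 25)/(18 - 23) ≡ 11/24 mod 29. 24⁻¹ ≡ 23 (mod 29), so λ ≡ 21.
  x = λ² - 23 - 18 = 441 - 41 ≡ 23; y = λ·(23 - 23) - 25 ≡ 4. → (23, 4)
5P: (23, 4) + (18, 7). λ = (7 - 4)/(18 - 23) ≡ 3/24 mod 29. 24⁻¹ ≡ 23 (mod 29) since 24·23 = 552 ≡ 1, so λ ≡ 11.
  x = λ² - 23 - 18 = 121 - 41 ≡ 22; y = λ·(23 - 22) - 4 ≡ 7. → (22, 7)
6P: (22, 7) + (18, 7). λ = (7 - 7)/(18 - 22) ≡ 0/25 mod 29. 25⁻¹ ≡ 7 (mod 29) since 25·7 = 175 ≡ 1, so λ ≡ 0.
  x = λ² - 22 - 18 = 0 - 40 ≡ 18; y = λ·(22 - 18) - 7 ≡ 22. → (18, 22)
7P: (18, 22) + (18, 7): same x and y₁ ≡ -y₂, so the sum is O.
7P = O, so the order is 7.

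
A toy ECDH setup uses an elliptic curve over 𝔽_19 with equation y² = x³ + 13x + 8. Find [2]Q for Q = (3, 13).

tangent at (3, 13): λ = (3·3² + 13)/(2·13) ≡ 2/7. 7⁻¹ ≡ 11 (mod 19), so λ ≡ 2·11 ≡ 3.
  x = λ² - 3 - 3 = 9 - 6 ≡ 3; y = λ·(3 - 3) - 13 ≡ 6. → (3, 6)

(3, 6)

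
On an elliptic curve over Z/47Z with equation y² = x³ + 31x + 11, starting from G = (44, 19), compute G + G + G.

Repeated addition: build up to 3G.
2G: tangent at (44, 19): λ = (3·44² + 31)/(2·19) ≡ 11/38. 38⁻¹ ≡ 26 (mod 47) since 38·26 = 988 ≡ 1, so λ ≡ 11·26 ≡ 4.
  x = λ² - 44 - 44 = 16 - 88 ≡ 22; y = λ·(44 - 22) - 19 ≡ 22. → (22, 22)
3G: (22, 22) + (44, 19). λ = (19 - 22)/(44 - 22) ≡ 44/22 mod 47. 22⁻¹ ≡ 15 (mod 47), so λ ≡ 2.
  x = λ² - 22 - 44 = 4 - 66 ≡ 32; y = λ·(22 - 32) - 22 ≡ 5. → (32, 5)

(32, 5)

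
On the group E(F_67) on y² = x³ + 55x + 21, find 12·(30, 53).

Write G = (30, 53).
Repeated addition: build up to 12G.
2G: tangent at (30, 53): λ = (3·30² + 55)/(2·53) ≡ 8/39. 39⁻¹ ≡ 55 (mod 67) since 39·55 = 2145 ≡ 1, so λ ≡ 8·55 ≡ 38.
  x = λ² - 30 - 30 = 1444 - 60 ≡ 44; y = λ·(30 - 44) - 53 ≡ 18. → (44, 18)
3G: (44, 18) + (30, 53). λ = (53 - 18)/(30 - 44) ≡ 35/53 mod 67. 53⁻¹ ≡ 43 (mod 67) since 53·43 = 2279 ≡ 1, so λ ≡ 31.
  x = λ² - 44 - 30 = 961 - 74 ≡ 16; y = λ·(44 - 16) - 18 ≡ 46. → (16, 46)
4G: (16, 46) + (30, 53). λ = (53 - 46)/(30 - 16) ≡ 7/14 mod 67. 14⁻¹ ≡ 24 (mod 67), so λ ≡ 34.
  x = λ² - 16 - 30 = 1156 - 46 ≡ 38; y = λ·(16 - 38) - 46 ≡ 10. → (38, 10)
5G: (38, 10) + (30, 53). λ = (53 - 10)/(30 - 38) ≡ 43/59 mod 67. 59⁻¹ ≡ 25 (mod 67), so λ ≡ 3.
  x = λ² - 38 - 30 = 9 - 68 ≡ 8; y = λ·(38 - 8) - 10 ≡ 13. → (8, 13)
6G: (8, 13) + (30, 53). λ = (53 - 13)/(30 - 8) ≡ 40/22 mod 67. 22⁻¹ ≡ 64 (mod 67) since 22·64 = 1408 ≡ 1, so λ ≡ 14.
  x = λ² - 8 - 30 = 196 - 38 ≡ 24; y = λ·(8 - 24) - 13 ≡ 31. → (24, 31)
7G: (24, 31) + (30, 53). λ = (53 - 31)/(30 - 24) ≡ 22/6 mod 67. 6⁻¹ ≡ 56 (mod 67) since 6·56 = 336 ≡ 1, so λ ≡ 26.
  x = λ² - 24 - 30 = 676 - 54 ≡ 19; y = λ·(24 - 19) - 31 ≡ 32. → (19, 32)
8G: (19, 32) + (30, 53). λ = (53 - 32)/(30 - 19) ≡ 21/11 mod 67. 11⁻¹ ≡ 61 (mod 67) since 11·61 = 671 ≡ 1, so λ ≡ 8.
  x = λ² - 19 - 30 = 64 - 49 ≡ 15; y = λ·(19 - 15) - 32 ≡ 0. → (15, 0)
9G: (15, 0) + (30, 53). λ = (53 - 0)/(30 - 15) ≡ 53/15 mod 67. 15⁻¹ ≡ 9 (mod 67) since 15·9 = 135 ≡ 1, so λ ≡ 8.
  x = λ² - 15 - 30 = 64 - 45 ≡ 19; y = λ·(15 - 19) - 0 ≡ 35. → (19, 35)
10G: (19, 35) + (30, 53). λ = (53 - 35)/(30 - 19) ≡ 18/11 mod 67. 11⁻¹ ≡ 61 (mod 67), so λ ≡ 26.
  x = λ² - 19 - 30 = 676 - 49 ≡ 24; y = λ·(19 - 24) - 35 ≡ 36. → (24, 36)
11G: (24, 36) + (30, 53). λ = (53 - 36)/(30 - 24) ≡ 17/6 mod 67. 6⁻¹ ≡ 56 (mod 67), so λ ≡ 14.
  x = λ² - 24 - 30 = 196 - 54 ≡ 8; y = λ·(24 - 8) - 36 ≡ 54. → (8, 54)
12G: (8, 54) + (30, 53). λ = (53 - 54)/(30 - 8) ≡ 66/22 mod 67. 22⁻¹ ≡ 64 (mod 67), so λ ≡ 3.
  x = λ² - 8 - 30 = 9 - 38 ≡ 38; y = λ·(8 - 38) - 54 ≡ 57. → (38, 57)

(38, 57)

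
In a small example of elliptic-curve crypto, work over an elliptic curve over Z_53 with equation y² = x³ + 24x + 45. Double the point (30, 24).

tangent at (30, 24): λ = (3·30² + 24)/(2·24) ≡ 21/48. 48⁻¹ ≡ 21 (mod 53) since 48·21 = 1008 ≡ 1, so λ ≡ 21·21 ≡ 17.
  x = λ² - 30 - 30 = 289 - 60 ≡ 17; y = λ·(30 - 17) - 24 ≡ 38. → (17, 38)

(17, 38)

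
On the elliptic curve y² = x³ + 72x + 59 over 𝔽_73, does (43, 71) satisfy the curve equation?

y² = 71² ≡ 4; x³ + 72x + 59 = 82662 ≡ 26 (mod 73). 4 ≠ 26.

no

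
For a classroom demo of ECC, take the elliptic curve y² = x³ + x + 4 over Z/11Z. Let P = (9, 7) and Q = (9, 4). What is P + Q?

O

The two points share x = 9 and their y-coordinates satisfy 7 + 4 ≡ 0 (mod 11), so they are inverses. Their sum is ∞.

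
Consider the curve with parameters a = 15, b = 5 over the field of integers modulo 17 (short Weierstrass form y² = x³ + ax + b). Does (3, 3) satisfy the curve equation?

yes

y² = 3² ≡ 9; x³ + 15x + 5 = 77 ≡ 9 (mod 17). 9 = 9.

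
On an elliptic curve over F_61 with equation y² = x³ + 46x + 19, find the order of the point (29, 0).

2

2P: (29, 0) + (29, 0): same x and y₁ ≡ -y₂, so the sum is the point at infinity.
2P = the point at infinity, so the order is 2.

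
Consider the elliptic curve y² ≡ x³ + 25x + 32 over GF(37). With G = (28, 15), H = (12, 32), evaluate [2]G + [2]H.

(35, 14)

First 2G:
Repeated addition: build up to 2G.
2G: tangent at (28, 15): λ = (3·28² + 25)/(2·15) ≡ 9/30. 30⁻¹ ≡ 21 (mod 37) since 30·21 = 630 ≡ 1, so λ ≡ 9·21 ≡ 4.
  x = λ² - 28 - 28 = 16 - 56 ≡ 34; y = λ·(28 - 34) - 15 ≡ 35. → (34, 35)
2G = (34, 35).
Next 2H:
Repeated addition: build up to 2H.
2H: tangent at (12, 32): λ = (3·12² + 25)/(2·32) ≡ 13/27. 27⁻¹ ≡ 11 (mod 37) since 27·11 = 297 ≡ 1, so λ ≡ 13·11 ≡ 32.
  x = λ² - 12 - 12 = 1024 - 24 ≡ 1; y = λ·(12 - 1) - 32 ≡ 24. → (1, 24)
2H = (1, 24).
Finally 2G + 2H:
(34, 35) + (1, 24). λ = (24 - 35)/(1 - 34) ≡ 26/4 mod 37. 4⁻¹ ≡ 28 (mod 37), so λ ≡ 25.
  x = λ² - 34 - 1 = 625 - 35 ≡ 35; y = λ·(34 - 35) - 35 ≡ 14. → (35, 14)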